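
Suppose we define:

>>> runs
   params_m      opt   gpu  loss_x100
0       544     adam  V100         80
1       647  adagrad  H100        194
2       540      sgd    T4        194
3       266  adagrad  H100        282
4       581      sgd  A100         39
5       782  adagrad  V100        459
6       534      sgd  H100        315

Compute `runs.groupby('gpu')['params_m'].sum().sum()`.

group by gpu, sum of params_m:
gpu
A100     581
H100    1447
T4       540
V100    1326
Name: params_m, dtype: int64
Then the sum of the resulting series: 3894

3894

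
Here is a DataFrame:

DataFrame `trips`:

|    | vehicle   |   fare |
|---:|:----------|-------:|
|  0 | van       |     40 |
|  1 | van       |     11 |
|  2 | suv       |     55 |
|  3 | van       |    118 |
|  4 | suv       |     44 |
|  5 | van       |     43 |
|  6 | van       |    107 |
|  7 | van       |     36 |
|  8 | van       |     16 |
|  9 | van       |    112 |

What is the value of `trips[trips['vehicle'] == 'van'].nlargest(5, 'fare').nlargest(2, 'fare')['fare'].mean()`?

filter rows where vehicle == 'van':
  vehicle  fare
0     van    40
1     van    11
3     van   118
5     van    43
6     van   107
7     van    36
8     van    16
9     van   112
take 5 rows with largest fare:
  vehicle  fare
3     van   118
9     van   112
6     van   107
5     van    43
0     van    40
take 2 rows with largest fare:
  vehicle  fare
3     van   118
9     van   112

115.0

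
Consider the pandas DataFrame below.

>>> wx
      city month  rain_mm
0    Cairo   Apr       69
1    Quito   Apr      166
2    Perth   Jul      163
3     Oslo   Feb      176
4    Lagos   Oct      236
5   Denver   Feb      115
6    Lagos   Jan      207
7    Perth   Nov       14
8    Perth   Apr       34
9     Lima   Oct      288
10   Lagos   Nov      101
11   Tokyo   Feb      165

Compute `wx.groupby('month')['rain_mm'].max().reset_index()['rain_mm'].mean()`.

183.5

group by month, max of rain_mm:
month
Apr    166
Feb    176
Jan    207
Jul    163
Nov    101
Oct    288
Name: rain_mm, dtype: int64
reset_index():
  month  rain_mm
0   Apr      166
1   Feb      176
2   Jan      207
3   Jul      163
4   Nov      101
5   Oct      288
The mean of column 'rain_mm' is 183.5.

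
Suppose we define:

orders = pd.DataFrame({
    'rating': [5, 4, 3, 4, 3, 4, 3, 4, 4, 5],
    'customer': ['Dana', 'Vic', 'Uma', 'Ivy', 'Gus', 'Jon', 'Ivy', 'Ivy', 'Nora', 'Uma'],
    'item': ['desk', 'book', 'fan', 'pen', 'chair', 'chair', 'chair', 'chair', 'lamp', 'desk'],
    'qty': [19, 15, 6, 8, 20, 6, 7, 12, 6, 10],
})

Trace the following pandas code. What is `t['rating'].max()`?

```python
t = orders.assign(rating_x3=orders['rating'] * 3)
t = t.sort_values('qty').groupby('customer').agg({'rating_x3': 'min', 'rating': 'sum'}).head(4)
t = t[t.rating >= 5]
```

11

add column rating_x3 = orders['rating'] * 3:
   rating customer   item  qty  rating_x3
0       5     Dana   desk   19         15
1       4      Vic   book   15         12
2       3      Uma    fan    6          9
3       4      Ivy    pen    8         12
4       3      Gus  chair   20          9
5       4      Jon  chair    6         12
6       3      Ivy  chair    7          9
7       4      Ivy  chair   12         12
8       4     Nora   lamp    6         12
9       5      Uma   desk   10         15
sort by qty:
   rating customer   item  qty  rating_x3
2       3      Uma    fan    6          9
5       4      Jon  chair    6         12
8       4     Nora   lamp    6         12
6       3      Ivy  chair    7          9
3       4      Ivy    pen    8         12
9       5      Uma   desk   10         15
7       4      Ivy  chair   12         12
1       4      Vic   book   15         12
0       5     Dana   desk   19         15
4       3      Gus  chair   20          9
group by customer: min(rating_x3), sum(rating):
          rating_x3  rating
customer                   
Dana             15       5
Gus               9       3
Ivy               9      11
Jon              12       4
Nora             12       4
Uma               9       8
Vic              12       4
take first 4 rows:
          rating_x3  rating
customer                   
Dana             15       5
Gus               9       3
Ivy               9      11
Jon              12       4
filter rows where rating >= 5:
          rating_x3  rating
customer                   
Dana             15       5
Ivy               9      11
Taking the max of column 'rating' gives 11.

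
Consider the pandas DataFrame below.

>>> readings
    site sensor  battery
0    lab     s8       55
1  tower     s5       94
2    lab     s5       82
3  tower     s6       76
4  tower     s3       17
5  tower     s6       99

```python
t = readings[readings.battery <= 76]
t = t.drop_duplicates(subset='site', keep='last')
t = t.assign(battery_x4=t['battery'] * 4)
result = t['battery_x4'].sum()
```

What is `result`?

288

filter rows where battery <= 76:
    site sensor  battery
0    lab     s8       55
3  tower     s6       76
4  tower     s3       17
drop duplicate site (keep=last):
    site sensor  battery
0    lab     s8       55
4  tower     s3       17
add column battery_x4 = t['battery'] * 4:
    site sensor  battery  battery_x4
0    lab     s8       55         220
4  tower     s3       17          68
Finally, sum of column 'battery_x4' = 288.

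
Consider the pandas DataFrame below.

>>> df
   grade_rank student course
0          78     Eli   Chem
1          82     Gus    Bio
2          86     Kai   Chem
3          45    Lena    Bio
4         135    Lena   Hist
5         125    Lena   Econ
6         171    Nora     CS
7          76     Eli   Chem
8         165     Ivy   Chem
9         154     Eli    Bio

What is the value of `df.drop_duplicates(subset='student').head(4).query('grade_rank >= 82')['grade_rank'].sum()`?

168

drop duplicate student (keep=first):
   grade_rank student course
0          78     Eli   Chem
1          82     Gus    Bio
2          86     Kai   Chem
3          45    Lena    Bio
6         171    Nora     CS
8         165     Ivy   Chem
take first 4 rows:
   grade_rank student course
0          78     Eli   Chem
1          82     Gus    Bio
2          86     Kai   Chem
3          45    Lena    Bio
filter rows where grade_rank >= 82:
   grade_rank student course
1          82     Gus    Bio
2          86     Kai   Chem
Hence 168.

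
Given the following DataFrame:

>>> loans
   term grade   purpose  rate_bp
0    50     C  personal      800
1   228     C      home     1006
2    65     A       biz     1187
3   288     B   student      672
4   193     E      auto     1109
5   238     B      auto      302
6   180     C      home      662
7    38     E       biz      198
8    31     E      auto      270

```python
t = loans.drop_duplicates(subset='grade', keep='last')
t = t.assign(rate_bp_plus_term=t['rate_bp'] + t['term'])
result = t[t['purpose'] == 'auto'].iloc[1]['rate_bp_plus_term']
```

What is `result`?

301

drop duplicate grade (keep=last):
   term grade purpose  rate_bp
2    65     A     biz     1187
5   238     B    auto      302
6   180     C    home      662
8    31     E    auto      270
add column rate_bp_plus_term = t['rate_bp'] + t['term']:
   term grade purpose  rate_bp  rate_bp_plus_term
2    65     A     biz     1187               1252
5   238     B    auto      302                540
6   180     C    home      662                842
8    31     E    auto      270                301
filter rows where purpose == 'auto':
   term grade purpose  rate_bp  rate_bp_plus_term
5   238     B    auto      302                540
8    31     E    auto      270                301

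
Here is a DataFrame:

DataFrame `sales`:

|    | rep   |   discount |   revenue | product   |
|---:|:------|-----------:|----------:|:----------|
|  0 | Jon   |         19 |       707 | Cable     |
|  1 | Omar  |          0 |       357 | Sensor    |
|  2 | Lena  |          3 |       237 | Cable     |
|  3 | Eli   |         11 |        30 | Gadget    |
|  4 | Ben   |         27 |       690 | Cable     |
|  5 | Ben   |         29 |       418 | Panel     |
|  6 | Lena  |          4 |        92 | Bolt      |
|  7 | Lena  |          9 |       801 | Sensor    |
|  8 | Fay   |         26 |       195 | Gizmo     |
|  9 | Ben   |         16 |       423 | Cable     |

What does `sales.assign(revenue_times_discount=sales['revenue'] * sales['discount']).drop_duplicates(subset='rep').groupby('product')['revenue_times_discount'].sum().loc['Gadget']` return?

add column revenue_times_discount = sales['revenue'] * sales['discount']:
    rep  discount  revenue product  revenue_times_discount
0   Jon        19      707   Cable                   13433
1  Omar         0      357  Sensor                       0
2  Lena         3      237   Cable                     711
3   Eli        11       30  Gadget                     330
4   Ben        27      690   Cable                   18630
5   Ben        29      418   Panel                   12122
6  Lena         4       92    Bolt                     368
7  Lena         9      801  Sensor                    7209
8   Fay        26      195   Gizmo                    5070
9   Ben        16      423   Cable                    6768
drop duplicate rep (keep=first):
    rep  discount  revenue product  revenue_times_discount
0   Jon        19      707   Cable                   13433
1  Omar         0      357  Sensor                       0
2  Lena         3      237   Cable                     711
3   Eli        11       30  Gadget                     330
4   Ben        27      690   Cable                   18630
8   Fay        26      195   Gizmo                    5070
group by product, sum of revenue_times_discount:
product
Cable     32774
Gadget      330
Gizmo      5070
Sensor        0
Name: revenue_times_discount, dtype: int64
Hence 330.

330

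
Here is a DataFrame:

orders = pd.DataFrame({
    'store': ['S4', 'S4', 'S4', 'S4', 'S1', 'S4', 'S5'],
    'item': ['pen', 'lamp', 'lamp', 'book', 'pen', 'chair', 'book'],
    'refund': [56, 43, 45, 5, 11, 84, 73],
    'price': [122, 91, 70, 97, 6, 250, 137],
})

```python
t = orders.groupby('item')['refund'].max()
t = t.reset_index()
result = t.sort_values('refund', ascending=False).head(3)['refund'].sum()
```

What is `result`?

group by item, max of refund:
item
book     73
chair    84
lamp     45
pen      56
Name: refund, dtype: int64
reset_index():
    item  refund
0   book      73
1  chair      84
2   lamp      45
3    pen      56
sort by refund descending:
    item  refund
1  chair      84
0   book      73
3    pen      56
2   lamp      45
take first 3 rows:
    item  refund
1  chair      84
0   book      73
3    pen      56
Taking the sum of column 'refund' gives 213.

213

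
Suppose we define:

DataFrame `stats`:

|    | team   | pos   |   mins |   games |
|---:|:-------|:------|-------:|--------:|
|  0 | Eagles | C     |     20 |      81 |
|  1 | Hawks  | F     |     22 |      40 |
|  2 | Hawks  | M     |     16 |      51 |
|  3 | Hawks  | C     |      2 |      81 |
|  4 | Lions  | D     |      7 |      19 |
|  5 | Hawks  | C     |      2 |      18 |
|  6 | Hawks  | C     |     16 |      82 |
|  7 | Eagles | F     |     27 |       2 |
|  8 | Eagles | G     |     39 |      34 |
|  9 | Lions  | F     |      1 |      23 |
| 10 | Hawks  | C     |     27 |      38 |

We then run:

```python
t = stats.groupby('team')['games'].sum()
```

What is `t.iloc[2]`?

group by team, sum of games:
team
Eagles    117
Hawks     310
Lions      42
Name: games, dtype: int64
value at position 2 → 42

42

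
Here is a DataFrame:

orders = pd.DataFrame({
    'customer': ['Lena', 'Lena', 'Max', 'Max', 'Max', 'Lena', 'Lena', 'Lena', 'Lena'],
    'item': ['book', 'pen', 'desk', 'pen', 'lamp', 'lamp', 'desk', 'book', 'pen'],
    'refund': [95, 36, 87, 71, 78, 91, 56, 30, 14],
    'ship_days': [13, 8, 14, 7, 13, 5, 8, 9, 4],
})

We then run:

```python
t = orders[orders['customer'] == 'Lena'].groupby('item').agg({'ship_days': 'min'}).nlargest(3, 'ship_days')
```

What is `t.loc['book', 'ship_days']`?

filter rows where customer == 'Lena':
  customer  item  refund  ship_days
0     Lena  book      95         13
1     Lena   pen      36          8
5     Lena  lamp      91          5
6     Lena  desk      56          8
7     Lena  book      30          9
8     Lena   pen      14          4
group by item, min of ship_days:
      ship_days
item           
book          9
desk          8
lamp          5
pen           4
take 3 rows with largest ship_days:
      ship_days
item           
book          9
desk          8
lamp          5
Taking the value at row 'book', column 'ship_days' gives 9.

9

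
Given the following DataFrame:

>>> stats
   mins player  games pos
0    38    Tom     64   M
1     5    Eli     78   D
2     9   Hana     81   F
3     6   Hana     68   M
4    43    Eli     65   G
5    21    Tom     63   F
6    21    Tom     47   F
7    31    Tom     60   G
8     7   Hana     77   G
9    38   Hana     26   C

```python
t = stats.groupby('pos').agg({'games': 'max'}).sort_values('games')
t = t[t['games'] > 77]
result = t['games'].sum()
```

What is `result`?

159

group by pos, max of games:
     games
pos       
C       26
D       78
F       81
G       77
M       68
sort by games:
     games
pos       
C       26
M       68
G       77
D       78
F       81
filter rows where games > 77:
     games
pos       
D       78
F       81
Then the sum of column 'games': 159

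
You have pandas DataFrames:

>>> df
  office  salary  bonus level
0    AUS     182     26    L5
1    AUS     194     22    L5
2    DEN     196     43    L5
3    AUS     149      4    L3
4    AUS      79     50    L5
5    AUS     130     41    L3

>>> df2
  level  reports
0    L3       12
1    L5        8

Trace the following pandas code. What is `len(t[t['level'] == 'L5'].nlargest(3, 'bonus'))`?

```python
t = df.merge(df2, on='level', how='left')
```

merge on 'level' (how='left') → 6 rows:
  office  salary  bonus level  reports
0    AUS     182     26    L5        8
1    AUS     194     22    L5        8
2    DEN     196     43    L5        8
3    AUS     149      4    L3       12
4    AUS      79     50    L5        8
5    AUS     130     41    L3       12
filter rows where level == 'L5':
  office  salary  bonus level  reports
0    AUS     182     26    L5        8
1    AUS     194     22    L5        8
2    DEN     196     43    L5        8
4    AUS      79     50    L5        8
take 3 rows with largest bonus:
  office  salary  bonus level  reports
4    AUS      79     50    L5        8
2    DEN     196     43    L5        8
0    AUS     182     26    L5        8
So nlargest(3, 'bonus')) = 3.

3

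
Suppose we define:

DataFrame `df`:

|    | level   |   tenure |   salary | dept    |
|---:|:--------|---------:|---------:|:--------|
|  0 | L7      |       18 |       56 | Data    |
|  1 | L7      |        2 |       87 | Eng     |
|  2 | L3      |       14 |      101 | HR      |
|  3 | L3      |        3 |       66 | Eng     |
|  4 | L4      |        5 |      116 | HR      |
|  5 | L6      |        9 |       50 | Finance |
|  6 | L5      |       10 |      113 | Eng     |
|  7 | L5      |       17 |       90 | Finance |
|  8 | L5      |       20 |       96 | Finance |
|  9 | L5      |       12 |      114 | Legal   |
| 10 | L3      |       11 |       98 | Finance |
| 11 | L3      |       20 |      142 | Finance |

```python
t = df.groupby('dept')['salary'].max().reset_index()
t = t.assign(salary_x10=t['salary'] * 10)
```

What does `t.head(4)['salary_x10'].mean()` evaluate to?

1067.5

group by dept, max of salary:
dept
Data        56
Eng        113
Finance    142
HR         116
Legal      114
Name: salary, dtype: int64
reset_index():
      dept  salary
0     Data      56
1      Eng     113
2  Finance     142
3       HR     116
4    Legal     114
add column salary_x10 = t['salary'] * 10:
      dept  salary  salary_x10
0     Data      56         560
1      Eng     113        1130
2  Finance     142        1420
3       HR     116        1160
4    Legal     114        1140
take first 4 rows:
      dept  salary  salary_x10
0     Data      56         560
1      Eng     113        1130
2  Finance     142        1420
3       HR     116        1160
Finally, mean of column 'salary_x10' = 1067.5.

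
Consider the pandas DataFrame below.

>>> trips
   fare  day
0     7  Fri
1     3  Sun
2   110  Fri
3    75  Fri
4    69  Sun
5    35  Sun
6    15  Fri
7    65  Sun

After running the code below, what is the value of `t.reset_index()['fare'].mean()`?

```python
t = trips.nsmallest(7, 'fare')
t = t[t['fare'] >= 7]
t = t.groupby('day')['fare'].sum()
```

133.0

take 7 rows with smallest fare:
   fare  day
1     3  Sun
0     7  Fri
6    15  Fri
5    35  Sun
7    65  Sun
4    69  Sun
3    75  Fri
filter rows where fare >= 7:
   fare  day
0     7  Fri
6    15  Fri
5    35  Sun
7    65  Sun
4    69  Sun
3    75  Fri
group by day, sum of fare:
day
Fri     97
Sun    169
Name: fare, dtype: int64
reset_index():
   day  fare
0  Fri    97
1  Sun   169
mean of column 'fare' → 133.0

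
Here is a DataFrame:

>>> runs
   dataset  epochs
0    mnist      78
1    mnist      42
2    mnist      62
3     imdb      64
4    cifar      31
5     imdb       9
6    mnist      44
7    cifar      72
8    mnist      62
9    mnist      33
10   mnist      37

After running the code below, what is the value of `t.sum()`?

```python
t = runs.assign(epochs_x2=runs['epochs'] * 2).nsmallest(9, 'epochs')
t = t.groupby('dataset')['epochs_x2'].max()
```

314

add column epochs_x2 = runs['epochs'] * 2:
   dataset  epochs  epochs_x2
0    mnist      78        156
1    mnist      42         84
2    mnist      62        124
3     imdb      64        128
4    cifar      31         62
5     imdb       9         18
6    mnist      44         88
7    cifar      72        144
8    mnist      62        124
9    mnist      33         66
10   mnist      37         74
take 9 rows with smallest epochs:
   dataset  epochs  epochs_x2
5     imdb       9         18
4    cifar      31         62
9    mnist      33         66
10   mnist      37         74
1    mnist      42         84
6    mnist      44         88
2    mnist      62        124
8    mnist      62        124
3     imdb      64        128
group by dataset, max of epochs_x2:
dataset
cifar     62
imdb     128
mnist    124
Name: epochs_x2, dtype: int64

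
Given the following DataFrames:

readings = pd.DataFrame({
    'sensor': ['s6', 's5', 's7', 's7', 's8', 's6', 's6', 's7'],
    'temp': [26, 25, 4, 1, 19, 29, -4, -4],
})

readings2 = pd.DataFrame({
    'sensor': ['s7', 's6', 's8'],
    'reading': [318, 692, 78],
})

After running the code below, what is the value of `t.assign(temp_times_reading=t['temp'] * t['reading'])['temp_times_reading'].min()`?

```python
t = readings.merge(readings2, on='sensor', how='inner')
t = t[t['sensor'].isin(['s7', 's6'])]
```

merge on 'sensor' (how='inner') → 7 rows:
  sensor  temp  reading
0     s6    26      692
1     s7     4      318
2     s7     1      318
3     s8    19       78
4     s6    29      692
5     s6    -4      692
6     s7    -4      318
filter rows where sensor in ['s7', 's6']:
  sensor  temp  reading
0     s6    26      692
1     s7     4      318
2     s7     1      318
4     s6    29      692
5     s6    -4      692
6     s7    -4      318
add column temp_times_reading = t['temp'] * t['reading']:
  sensor  temp  reading  temp_times_reading
0     s6    26      692               17992
1     s7     4      318                1272
2     s7     1      318                 318
4     s6    29      692               20068
5     s6    -4      692               -2768
6     s7    -4      318               -1272
Hence -2768.

-2768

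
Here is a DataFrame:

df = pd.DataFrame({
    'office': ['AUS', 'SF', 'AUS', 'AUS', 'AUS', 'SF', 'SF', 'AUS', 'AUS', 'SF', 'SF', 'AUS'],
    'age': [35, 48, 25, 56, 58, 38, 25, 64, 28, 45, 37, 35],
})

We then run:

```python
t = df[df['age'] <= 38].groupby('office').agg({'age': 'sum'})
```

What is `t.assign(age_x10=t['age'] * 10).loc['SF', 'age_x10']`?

1000

filter rows where age <= 38:
   office  age
0     AUS   35
2     AUS   25
5      SF   38
6      SF   25
8     AUS   28
10     SF   37
11    AUS   35
group by office, sum of age:
        age
office     
AUS     123
SF      100
add column age_x10 = t['age'] * 10:
        age  age_x10
office              
AUS     123     1230
SF      100     1000
Then the value at row 'SF', column 'age_x10': 1000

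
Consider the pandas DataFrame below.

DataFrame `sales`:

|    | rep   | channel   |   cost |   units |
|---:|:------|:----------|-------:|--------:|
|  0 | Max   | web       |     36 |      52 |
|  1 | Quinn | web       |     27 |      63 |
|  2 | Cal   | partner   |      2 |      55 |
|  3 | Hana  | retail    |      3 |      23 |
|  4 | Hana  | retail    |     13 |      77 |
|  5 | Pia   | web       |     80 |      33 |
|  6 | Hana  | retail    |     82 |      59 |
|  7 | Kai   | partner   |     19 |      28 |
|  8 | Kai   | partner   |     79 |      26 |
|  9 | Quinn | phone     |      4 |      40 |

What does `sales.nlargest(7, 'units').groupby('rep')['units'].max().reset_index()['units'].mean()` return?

56.0

take 7 rows with largest units:
     rep  channel  cost  units
4   Hana   retail    13     77
1  Quinn      web    27     63
6   Hana   retail    82     59
2    Cal  partner     2     55
0    Max      web    36     52
9  Quinn    phone     4     40
5    Pia      web    80     33
group by rep, max of units:
rep
Cal      55
Hana     77
Max      52
Pia      33
Quinn    63
Name: units, dtype: int64
reset_index():
     rep  units
0    Cal     55
1   Hana     77
2    Max     52
3    Pia     33
4  Quinn     63
So mean() = 56.0.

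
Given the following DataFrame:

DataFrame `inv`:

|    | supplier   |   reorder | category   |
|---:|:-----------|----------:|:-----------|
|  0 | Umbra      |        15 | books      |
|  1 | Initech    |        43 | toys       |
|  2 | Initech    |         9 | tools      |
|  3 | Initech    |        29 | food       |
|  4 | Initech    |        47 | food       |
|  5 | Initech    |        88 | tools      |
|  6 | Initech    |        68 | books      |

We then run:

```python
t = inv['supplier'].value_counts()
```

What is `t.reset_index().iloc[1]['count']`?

1

value_counts of supplier:
supplier
Initech    6
Umbra      1
Name: count, dtype: int64
reset_index():
  supplier  count
0  Initech      6
1    Umbra      1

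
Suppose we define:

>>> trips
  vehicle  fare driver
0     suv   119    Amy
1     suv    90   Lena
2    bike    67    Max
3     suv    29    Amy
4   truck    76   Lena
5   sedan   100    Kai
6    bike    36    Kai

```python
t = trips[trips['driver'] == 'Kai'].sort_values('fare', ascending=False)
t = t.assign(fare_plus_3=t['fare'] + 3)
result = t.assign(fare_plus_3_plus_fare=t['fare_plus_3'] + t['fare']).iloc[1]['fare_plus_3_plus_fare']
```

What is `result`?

75

filter rows where driver == 'Kai':
  vehicle  fare driver
5   sedan   100    Kai
6    bike    36    Kai
sort by fare descending:
  vehicle  fare driver
5   sedan   100    Kai
6    bike    36    Kai
add column fare_plus_3 = t['fare'] + 3:
  vehicle  fare driver  fare_plus_3
5   sedan   100    Kai          103
6    bike    36    Kai           39
add column fare_plus_3_plus_fare = t['fare_plus_3'] + t['fare']:
  vehicle  fare driver  fare_plus_3  fare_plus_3_plus_fare
5   sedan   100    Kai          103                    203
6    bike    36    Kai           39                     75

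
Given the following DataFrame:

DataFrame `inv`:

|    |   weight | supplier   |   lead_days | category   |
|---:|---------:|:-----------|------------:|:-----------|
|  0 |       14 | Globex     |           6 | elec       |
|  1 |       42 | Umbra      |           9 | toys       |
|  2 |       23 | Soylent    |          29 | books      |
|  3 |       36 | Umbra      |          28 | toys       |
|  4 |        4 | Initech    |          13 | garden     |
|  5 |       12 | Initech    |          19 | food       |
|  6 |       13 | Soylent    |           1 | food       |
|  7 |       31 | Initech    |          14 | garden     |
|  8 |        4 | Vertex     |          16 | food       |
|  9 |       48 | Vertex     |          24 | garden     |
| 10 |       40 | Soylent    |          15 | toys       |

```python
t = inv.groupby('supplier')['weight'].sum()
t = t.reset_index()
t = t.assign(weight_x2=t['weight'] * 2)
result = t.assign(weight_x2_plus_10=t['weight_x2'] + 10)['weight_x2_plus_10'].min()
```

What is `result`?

group by supplier, sum of weight:
supplier
Globex     14
Initech    47
Soylent    76
Umbra      78
Vertex     52
Name: weight, dtype: int64
reset_index():
  supplier  weight
0   Globex      14
1  Initech      47
2  Soylent      76
3    Umbra      78
4   Vertex      52
add column weight_x2 = t['weight'] * 2:
  supplier  weight  weight_x2
0   Globex      14         28
1  Initech      47         94
2  Soylent      76        152
3    Umbra      78        156
4   Vertex      52        104
add column weight_x2_plus_10 = t['weight_x2'] + 10:
  supplier  weight  weight_x2  weight_x2_plus_10
0   Globex      14         28                 38
1  Initech      47         94                104
2  Soylent      76        152                162
3    Umbra      78        156                166
4   Vertex      52        104                114
min of column 'weight_x2_plus_10' → 38

38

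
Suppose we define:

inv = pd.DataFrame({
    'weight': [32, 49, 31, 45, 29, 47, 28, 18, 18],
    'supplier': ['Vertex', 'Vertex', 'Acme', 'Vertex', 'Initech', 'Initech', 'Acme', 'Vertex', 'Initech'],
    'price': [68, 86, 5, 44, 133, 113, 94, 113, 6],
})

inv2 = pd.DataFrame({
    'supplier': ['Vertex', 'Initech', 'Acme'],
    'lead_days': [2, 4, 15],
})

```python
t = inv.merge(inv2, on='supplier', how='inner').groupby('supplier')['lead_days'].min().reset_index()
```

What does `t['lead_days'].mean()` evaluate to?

merge on 'supplier' (how='inner') → 9 rows:
   weight supplier  price  lead_days
0      32   Vertex     68          2
1      49   Vertex     86          2
2      31     Acme      5         15
3      45   Vertex     44          2
4      29  Initech    133          4
5      47  Initech    113          4
6      28     Acme     94         15
7      18   Vertex    113          2
8      18  Initech      6          4
group by supplier, min of lead_days:
supplier
Acme       15
Initech     4
Vertex      2
Name: lead_days, dtype: int64
reset_index():
  supplier  lead_days
0     Acme         15
1  Initech          4
2   Vertex          2
mean of column 'lead_days' → 7.0

7.0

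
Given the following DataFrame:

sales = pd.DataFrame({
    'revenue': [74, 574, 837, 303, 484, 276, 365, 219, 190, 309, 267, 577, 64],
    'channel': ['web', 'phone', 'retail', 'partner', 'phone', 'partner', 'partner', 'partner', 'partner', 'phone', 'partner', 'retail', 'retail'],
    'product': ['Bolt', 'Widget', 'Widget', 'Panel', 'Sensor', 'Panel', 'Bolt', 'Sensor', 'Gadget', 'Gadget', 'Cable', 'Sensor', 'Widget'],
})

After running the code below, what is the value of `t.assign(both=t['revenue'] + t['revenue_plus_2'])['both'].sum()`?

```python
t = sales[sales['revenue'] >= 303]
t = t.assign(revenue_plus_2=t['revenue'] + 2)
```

6912

filter rows where revenue >= 303:
    revenue  channel product
1       574    phone  Widget
2       837   retail  Widget
3       303  partner   Panel
4       484    phone  Sensor
6       365  partner    Bolt
9       309    phone  Gadget
11      577   retail  Sensor
add column revenue_plus_2 = t['revenue'] + 2:
    revenue  channel product  revenue_plus_2
1       574    phone  Widget             576
2       837   retail  Widget             839
3       303  partner   Panel             305
4       484    phone  Sensor             486
6       365  partner    Bolt             367
9       309    phone  Gadget             311
11      577   retail  Sensor             579
add column both = t['revenue'] + t['revenue_plus_2']:
    revenue  channel product  revenue_plus_2  both
1       574    phone  Widget             576  1150
2       837   retail  Widget             839  1676
3       303  partner   Panel             305   608
4       484    phone  Sensor             486   970
6       365  partner    Bolt             367   732
9       309    phone  Gadget             311   620
11      577   retail  Sensor             579  1156
The sum of column 'both' is 6912.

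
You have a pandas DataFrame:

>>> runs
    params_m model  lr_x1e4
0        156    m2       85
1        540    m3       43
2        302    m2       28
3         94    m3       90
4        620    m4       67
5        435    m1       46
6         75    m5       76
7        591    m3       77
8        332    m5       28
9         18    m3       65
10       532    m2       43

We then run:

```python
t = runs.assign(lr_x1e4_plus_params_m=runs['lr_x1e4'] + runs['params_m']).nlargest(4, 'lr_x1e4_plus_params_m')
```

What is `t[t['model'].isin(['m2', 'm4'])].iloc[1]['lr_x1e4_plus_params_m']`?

add column lr_x1e4_plus_params_m = runs['lr_x1e4'] + runs['params_m']:
    params_m model  lr_x1e4  lr_x1e4_plus_params_m
0        156    m2       85                    241
1        540    m3       43                    583
2        302    m2       28                    330
3         94    m3       90                    184
4        620    m4       67                    687
5        435    m1       46                    481
6         75    m5       76                    151
7        591    m3       77                    668
8        332    m5       28                    360
9         18    m3       65                     83
10       532    m2       43                    575
take 4 rows with largest lr_x1e4_plus_params_m:
    params_m model  lr_x1e4  lr_x1e4_plus_params_m
4        620    m4       67                    687
7        591    m3       77                    668
1        540    m3       43                    583
10       532    m2       43                    575
filter rows where model in ['m2', 'm4']:
    params_m model  lr_x1e4  lr_x1e4_plus_params_m
4        620    m4       67                    687
10       532    m2       43                    575
value at position 1, column 'lr_x1e4_plus_params_m' → 575

575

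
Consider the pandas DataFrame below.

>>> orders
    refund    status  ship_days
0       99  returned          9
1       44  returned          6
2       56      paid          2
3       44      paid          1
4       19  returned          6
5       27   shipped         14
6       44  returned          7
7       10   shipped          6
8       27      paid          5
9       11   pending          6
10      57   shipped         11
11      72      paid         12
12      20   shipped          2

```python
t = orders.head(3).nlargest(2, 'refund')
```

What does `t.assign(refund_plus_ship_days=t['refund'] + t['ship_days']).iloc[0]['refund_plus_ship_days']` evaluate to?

take first 3 rows:
   refund    status  ship_days
0      99  returned          9
1      44  returned          6
2      56      paid          2
take 2 rows with largest refund:
   refund    status  ship_days
0      99  returned          9
2      56      paid          2
add column refund_plus_ship_days = t['refund'] + t['ship_days']:
   refund    status  ship_days  refund_plus_ship_days
0      99  returned          9                    108
2      56      paid          2                     58
Then the value at position 0, column 'refund_plus_ship_days': 108

108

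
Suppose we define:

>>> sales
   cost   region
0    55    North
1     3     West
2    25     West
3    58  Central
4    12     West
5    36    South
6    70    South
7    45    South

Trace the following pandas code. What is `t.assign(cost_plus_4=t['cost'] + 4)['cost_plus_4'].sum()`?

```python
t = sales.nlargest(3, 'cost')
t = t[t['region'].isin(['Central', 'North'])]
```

121

take 3 rows with largest cost:
   cost   region
6    70    South
3    58  Central
0    55    North
filter rows where region in ['Central', 'North']:
   cost   region
3    58  Central
0    55    North
add column cost_plus_4 = t['cost'] + 4:
   cost   region  cost_plus_4
3    58  Central           62
0    55    North           59
sum of column 'cost_plus_4' → 121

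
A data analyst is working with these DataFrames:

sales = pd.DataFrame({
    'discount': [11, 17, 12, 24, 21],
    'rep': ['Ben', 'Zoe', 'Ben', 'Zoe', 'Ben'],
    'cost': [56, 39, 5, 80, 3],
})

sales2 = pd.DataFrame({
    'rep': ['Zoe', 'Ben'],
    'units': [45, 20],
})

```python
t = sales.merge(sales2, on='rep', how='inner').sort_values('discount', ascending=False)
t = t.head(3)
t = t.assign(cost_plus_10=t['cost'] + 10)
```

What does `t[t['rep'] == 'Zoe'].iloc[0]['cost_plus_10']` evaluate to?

90

merge on 'rep' (how='inner') → 5 rows:
   discount  rep  cost  units
0        11  Ben    56     20
1        17  Zoe    39     45
2        12  Ben     5     20
3        24  Zoe    80     45
4        21  Ben     3     20
sort by discount descending:
   discount  rep  cost  units
3        24  Zoe    80     45
4        21  Ben     3     20
1        17  Zoe    39     45
2        12  Ben     5     20
0        11  Ben    56     20
take first 3 rows:
   discount  rep  cost  units
3        24  Zoe    80     45
4        21  Ben     3     20
1        17  Zoe    39     45
add column cost_plus_10 = t['cost'] + 10:
   discount  rep  cost  units  cost_plus_10
3        24  Zoe    80     45            90
4        21  Ben     3     20            13
1        17  Zoe    39     45            49
filter rows where rep == 'Zoe':
   discount  rep  cost  units  cost_plus_10
3        24  Zoe    80     45            90
1        17  Zoe    39     45            49
Hence 90.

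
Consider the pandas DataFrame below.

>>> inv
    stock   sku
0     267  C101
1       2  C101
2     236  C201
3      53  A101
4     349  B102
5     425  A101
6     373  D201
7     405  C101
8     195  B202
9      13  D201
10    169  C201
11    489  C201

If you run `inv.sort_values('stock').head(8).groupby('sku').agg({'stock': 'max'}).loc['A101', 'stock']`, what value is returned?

sort by stock:
    stock   sku
1       2  C101
9      13  D201
3      53  A101
10    169  C201
8     195  B202
2     236  C201
0     267  C101
4     349  B102
6     373  D201
7     405  C101
5     425  A101
11    489  C201
take first 8 rows:
    stock   sku
1       2  C101
9      13  D201
3      53  A101
10    169  C201
8     195  B202
2     236  C201
0     267  C101
4     349  B102
group by sku, max of stock:
      stock
sku        
A101     53
B102    349
B202    195
C101    267
C201    236
D201     13
The value at row 'A101', column 'stock' is 53.

53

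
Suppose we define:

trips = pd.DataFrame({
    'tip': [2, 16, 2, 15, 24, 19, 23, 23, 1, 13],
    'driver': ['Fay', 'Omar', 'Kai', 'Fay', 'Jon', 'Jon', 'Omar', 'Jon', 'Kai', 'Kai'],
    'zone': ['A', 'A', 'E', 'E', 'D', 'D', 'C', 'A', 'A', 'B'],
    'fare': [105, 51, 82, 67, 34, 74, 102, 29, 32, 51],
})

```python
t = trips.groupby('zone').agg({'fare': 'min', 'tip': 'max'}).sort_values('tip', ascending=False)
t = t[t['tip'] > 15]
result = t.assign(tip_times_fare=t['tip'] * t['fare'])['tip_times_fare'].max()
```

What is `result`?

2346

group by zone: min(fare), max(tip):
      fare  tip
zone           
A       29   23
B       51   13
C      102   23
D       34   24
E       67   15
sort by tip descending:
      fare  tip
zone           
D       34   24
A       29   23
C      102   23
E       67   15
B       51   13
filter rows where tip > 15:
      fare  tip
zone           
D       34   24
A       29   23
C      102   23
add column tip_times_fare = t['tip'] * t['fare']:
      fare  tip  tip_times_fare
zone                           
D       34   24             816
A       29   23             667
C      102   23            2346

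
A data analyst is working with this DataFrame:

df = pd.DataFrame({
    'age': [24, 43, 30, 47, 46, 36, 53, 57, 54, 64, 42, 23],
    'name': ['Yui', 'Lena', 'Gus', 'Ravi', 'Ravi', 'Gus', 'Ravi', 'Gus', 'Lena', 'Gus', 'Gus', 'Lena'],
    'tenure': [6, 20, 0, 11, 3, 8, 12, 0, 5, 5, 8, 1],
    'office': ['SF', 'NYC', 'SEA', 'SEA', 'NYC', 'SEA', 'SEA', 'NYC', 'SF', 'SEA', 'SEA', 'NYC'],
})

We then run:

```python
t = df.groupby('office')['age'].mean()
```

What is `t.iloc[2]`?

39.0

group by office, mean of age:
office
NYC    42.250000
SEA    45.333333
SF     39.000000
Name: age, dtype: float64
Finally, value at position 2 = 39.0.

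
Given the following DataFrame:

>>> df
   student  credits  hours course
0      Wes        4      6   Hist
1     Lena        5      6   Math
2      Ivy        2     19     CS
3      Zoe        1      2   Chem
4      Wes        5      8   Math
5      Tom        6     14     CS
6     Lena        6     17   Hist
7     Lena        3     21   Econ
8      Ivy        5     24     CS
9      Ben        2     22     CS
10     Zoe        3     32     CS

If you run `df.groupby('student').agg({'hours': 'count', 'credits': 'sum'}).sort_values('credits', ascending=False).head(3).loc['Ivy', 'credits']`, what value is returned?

group by student: count(hours), sum(credits):
         hours  credits
student                
Ben          1        2
Ivy          2        7
Lena         3       14
Tom          1        6
Wes          2        9
Zoe          2        4
sort by credits descending:
         hours  credits
student                
Lena         3       14
Wes          2        9
Ivy          2        7
Tom          1        6
Zoe          2        4
Ben          1        2
take first 3 rows:
         hours  credits
student                
Lena         3       14
Wes          2        9
Ivy          2        7
Hence 7.

7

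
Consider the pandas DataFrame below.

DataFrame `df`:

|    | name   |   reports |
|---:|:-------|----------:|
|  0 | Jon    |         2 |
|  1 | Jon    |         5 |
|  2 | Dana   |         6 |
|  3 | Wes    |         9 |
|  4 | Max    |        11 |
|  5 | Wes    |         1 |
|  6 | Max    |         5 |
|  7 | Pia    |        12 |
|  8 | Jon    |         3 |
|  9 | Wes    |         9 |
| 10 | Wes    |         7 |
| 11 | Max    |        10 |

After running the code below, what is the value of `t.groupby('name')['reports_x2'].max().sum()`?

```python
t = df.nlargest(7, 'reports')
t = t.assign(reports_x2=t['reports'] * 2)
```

76

take 7 rows with largest reports:
    name  reports
7    Pia       12
4    Max       11
11   Max       10
3    Wes        9
9    Wes        9
10   Wes        7
2   Dana        6
add column reports_x2 = t['reports'] * 2:
    name  reports  reports_x2
7    Pia       12          24
4    Max       11          22
11   Max       10          20
3    Wes        9          18
9    Wes        9          18
10   Wes        7          14
2   Dana        6          12
group by name, max of reports_x2:
name
Dana    12
Max     22
Pia     24
Wes     18
Name: reports_x2, dtype: int64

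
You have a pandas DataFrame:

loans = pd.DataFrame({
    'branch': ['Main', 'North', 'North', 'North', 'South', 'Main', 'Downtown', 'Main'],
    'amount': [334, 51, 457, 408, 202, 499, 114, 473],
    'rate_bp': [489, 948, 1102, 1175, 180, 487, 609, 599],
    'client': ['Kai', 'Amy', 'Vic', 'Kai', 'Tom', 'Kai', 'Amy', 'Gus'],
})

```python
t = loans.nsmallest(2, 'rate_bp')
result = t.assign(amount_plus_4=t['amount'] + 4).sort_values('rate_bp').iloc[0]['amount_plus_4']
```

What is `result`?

206

take 2 rows with smallest rate_bp:
  branch  amount  rate_bp client
4  South     202      180    Tom
5   Main     499      487    Kai
add column amount_plus_4 = t['amount'] + 4:
  branch  amount  rate_bp client  amount_plus_4
4  South     202      180    Tom            206
5   Main     499      487    Kai            503
sort by rate_bp:
  branch  amount  rate_bp client  amount_plus_4
4  South     202      180    Tom            206
5   Main     499      487    Kai            503
Taking the value at position 0, column 'amount_plus_4' gives 206.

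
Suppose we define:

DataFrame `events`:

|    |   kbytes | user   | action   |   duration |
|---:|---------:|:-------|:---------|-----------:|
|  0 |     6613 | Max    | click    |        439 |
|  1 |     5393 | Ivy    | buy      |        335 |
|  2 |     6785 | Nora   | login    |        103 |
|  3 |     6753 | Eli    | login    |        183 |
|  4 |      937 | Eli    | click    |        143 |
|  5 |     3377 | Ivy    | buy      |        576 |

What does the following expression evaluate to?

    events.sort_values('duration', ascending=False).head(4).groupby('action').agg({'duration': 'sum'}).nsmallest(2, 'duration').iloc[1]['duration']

439

sort by duration descending:
   kbytes  user action  duration
5    3377   Ivy    buy       576
0    6613   Max  click       439
1    5393   Ivy    buy       335
3    6753   Eli  login       183
4     937   Eli  click       143
2    6785  Nora  login       103
take first 4 rows:
   kbytes user action  duration
5    3377  Ivy    buy       576
0    6613  Max  click       439
1    5393  Ivy    buy       335
3    6753  Eli  login       183
group by action, sum of duration:
        duration
action          
buy          911
click        439
login        183
take 2 rows with smallest duration:
        duration
action          
login        183
click        439
So iloc[1]['duration'] = 439.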